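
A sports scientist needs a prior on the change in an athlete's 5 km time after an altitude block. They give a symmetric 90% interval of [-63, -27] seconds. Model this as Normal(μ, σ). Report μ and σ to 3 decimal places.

μ = -45.000, σ = 10.943

A symmetric 90% interval runs μ ± z·σ with z = 1.645.
Half-width = 18, so σ = 18/1.645 = 10.943.
μ is the interval midpoint, -45.000.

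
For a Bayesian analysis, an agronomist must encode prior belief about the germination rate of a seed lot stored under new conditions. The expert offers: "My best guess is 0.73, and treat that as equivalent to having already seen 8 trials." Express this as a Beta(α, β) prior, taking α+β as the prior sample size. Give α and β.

Under the effective-sample-size interpretation, Beta(α, β) has prior mean α/(α+β) and prior sample size α+β.
So α+β = 8 and α/(α+β) = 0.73, giving α = 0.73·8 = 5.84 and β = 8 − 5.84 = 2.16.

α = 5.84, β = 2.16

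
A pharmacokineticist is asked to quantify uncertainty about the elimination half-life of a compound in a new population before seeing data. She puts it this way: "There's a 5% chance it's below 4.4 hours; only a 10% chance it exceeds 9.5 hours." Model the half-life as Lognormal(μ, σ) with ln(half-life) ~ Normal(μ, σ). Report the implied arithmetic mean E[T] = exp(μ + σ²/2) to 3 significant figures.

If T ~ Lognormal(μ,σ) then ln T ~ Normal(μ,σ), so the p-quantile of ln T is μ + z_p·σ.
ln(4.4) = 1.482 and ln(9.5) = 2.251; z_{0.05} = -1.645, z_{0.9} = 1.282.
σ = (2.251 − 1.482)/(1.282 − (-1.645)) = 0.263.
μ = 1.482 − (-1.645)·0.263 = 1.914.
E[T] = exp(μ + σ²/2) = exp(1.914 + 0.0346) = 7.02 hours.

E[T] ≈ 7.02 hours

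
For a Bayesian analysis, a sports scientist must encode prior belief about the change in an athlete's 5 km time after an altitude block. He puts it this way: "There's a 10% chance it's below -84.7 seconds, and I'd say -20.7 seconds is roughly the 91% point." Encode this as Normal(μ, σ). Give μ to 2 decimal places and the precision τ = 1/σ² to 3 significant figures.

The p-quantile of Normal(μ,σ) is μ + z_p·σ, with z_{0.1} = -1.282 and z_{0.91} = 1.341.
Eliminate σ: μ = (z₂·x₁ − z₁·x₂)/(z₂ − z₁) = (1.341·-84.7 − (-1.282)·-20.7)/2.622 = -53.42.
Then σ = (x₂ − x₁)/(z₂ − z₁) = (-20.7 − -84.7)/2.622 = 24.41.
Precision τ = 1/σ² = 1/24.41² = 0.00168.

μ = -53.42, τ = 0.00168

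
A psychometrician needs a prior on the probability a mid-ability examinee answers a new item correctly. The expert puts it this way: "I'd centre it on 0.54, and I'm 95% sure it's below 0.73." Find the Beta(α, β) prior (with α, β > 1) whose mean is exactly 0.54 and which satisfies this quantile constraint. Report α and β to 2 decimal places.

With mean 0.54 fixed, write α = 0.54s, β = 0.46s where s = α+β.
Need P(θ < 0.73) = 0.95 under Beta(0.54s, 0.46s). Normal approximation: (q−m)/√(m(1−m)/s) ≈ z_{0.95} = 1.64, so s ≈ 0.54·0.46·(1.64)²/(0.73−0.54)² = 18.6.
At s = 18.6: P(θ<0.73) ≈ 0.957. Adjusting to match 0.95 gives s ≈ 17.18.
So α = 0.54·17.18 ≈ 9.28, β = 0.46·17.18 ≈ 7.90.

α ≈ 9.28, β ≈ 7.90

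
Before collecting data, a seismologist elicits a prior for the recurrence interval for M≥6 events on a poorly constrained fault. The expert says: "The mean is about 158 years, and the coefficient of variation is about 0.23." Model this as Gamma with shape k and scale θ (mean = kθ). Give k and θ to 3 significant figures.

k ≈ 18.9, θ ≈ 8.36

For Gamma(k, scale θ): mean = kθ, variance = kθ², so CV = 1/√k.
CV = 0.23, hence k = 1/CV² = 18.9.
Then θ = mean/k = 158/18.9 = 8.36.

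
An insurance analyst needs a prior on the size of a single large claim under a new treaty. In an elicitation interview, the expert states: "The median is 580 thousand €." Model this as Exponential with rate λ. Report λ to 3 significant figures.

λ ≈ 0.0012

Exponential median = ln 2 / λ, so λ = ln 2 / 580.0 = 0.0012.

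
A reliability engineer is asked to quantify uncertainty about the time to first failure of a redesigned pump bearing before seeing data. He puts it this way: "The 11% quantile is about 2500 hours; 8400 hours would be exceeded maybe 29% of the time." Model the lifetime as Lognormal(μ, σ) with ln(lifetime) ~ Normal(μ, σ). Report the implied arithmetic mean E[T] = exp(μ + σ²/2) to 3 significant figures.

If T ~ Lognormal(μ,σ) then ln T ~ Normal(μ,σ), so the p-quantile of ln T is μ + z_p·σ.
ln(2500) = 7.824 and ln(8400) = 9.036; z_{0.11} = -1.227, z_{0.71} = 0.5534.
σ = (9.036 − 7.824)/(0.5534 − (-1.227)) = 0.681.
μ = 7.824 − (-1.227)·0.681 = 8.659.
E[T] = exp(μ + σ²/2) = exp(8.659 + 0.2318) = 7270 hours.

E[T] ≈ 7270 hours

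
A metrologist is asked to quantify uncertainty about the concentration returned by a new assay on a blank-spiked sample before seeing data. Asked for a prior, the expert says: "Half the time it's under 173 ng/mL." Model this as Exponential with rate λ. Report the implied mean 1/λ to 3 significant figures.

mean ≈ 250 ng/mL

Exponential median = ln 2 / λ, so λ = ln 2 / 173.0 = 0.00401.
Mean = 1/λ = 250 ng/mL.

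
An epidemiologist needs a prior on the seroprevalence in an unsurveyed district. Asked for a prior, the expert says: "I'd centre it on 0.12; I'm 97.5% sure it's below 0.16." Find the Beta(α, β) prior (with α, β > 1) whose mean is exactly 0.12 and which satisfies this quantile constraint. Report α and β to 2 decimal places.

With mean 0.12 fixed, write α = 0.12s, β = 0.88s where s = α+β.
Need P(θ < 0.16) = 0.975 under Beta(0.12s, 0.88s). Normal approximation: (q−m)/√(m(1−m)/s) ≈ z_{0.975} = 1.96, so s ≈ 0.12·0.88·(1.96)²/(0.16−0.12)² = 253.5.
At s = 253.5: P(θ<0.16) ≈ 0.968. Adjusting to match 0.975 gives s ≈ 286.26.
So α = 0.12·286.26 ≈ 34.35, β = 0.88·286.26 ≈ 251.91.

α ≈ 34.35, β ≈ 251.91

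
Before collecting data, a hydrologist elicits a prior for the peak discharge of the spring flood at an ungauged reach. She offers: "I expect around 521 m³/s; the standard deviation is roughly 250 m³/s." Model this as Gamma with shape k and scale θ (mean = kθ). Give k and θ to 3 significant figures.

k ≈ 4.34, θ ≈ 120

For Gamma(k, scale θ): mean = kθ, variance = kθ², so CV = 1/√k.
CV = SD/mean = 250/521 = 0.4798, hence k = 1/CV² = 4.34.
Then θ = mean/k = 521/4.34 = 120.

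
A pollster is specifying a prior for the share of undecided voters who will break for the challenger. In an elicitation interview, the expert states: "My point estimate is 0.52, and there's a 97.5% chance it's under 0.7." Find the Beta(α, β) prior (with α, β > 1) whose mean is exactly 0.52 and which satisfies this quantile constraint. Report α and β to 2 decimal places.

With mean 0.52 fixed, write α = 0.52s, β = 0.48s where s = α+β.
Need P(θ < 0.7) = 0.975 under Beta(0.52s, 0.48s). Normal approximation: (q−m)/√(m(1−m)/s) ≈ z_{0.975} = 1.96, so s ≈ 0.52·0.48·(1.96)²/(0.7−0.52)² = 29.6.
At s = 29.6: P(θ<0.7) ≈ 0.979. Adjusting to match 0.975 gives s ≈ 27.67.
So α = 0.52·27.67 ≈ 14.39, β = 0.48·27.67 ≈ 13.28.

α ≈ 14.39, β ≈ 13.28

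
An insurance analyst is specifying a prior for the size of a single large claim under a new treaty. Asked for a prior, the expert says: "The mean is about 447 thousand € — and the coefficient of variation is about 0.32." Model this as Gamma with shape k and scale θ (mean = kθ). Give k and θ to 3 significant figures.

k ≈ 9.77, θ ≈ 45.8

For Gamma(k, scale θ): mean = kθ, variance = kθ², so CV = 1/√k.
CV = 0.32, hence k = 1/CV² = 9.77.
Then θ = mean/k = 447/9.77 = 45.8.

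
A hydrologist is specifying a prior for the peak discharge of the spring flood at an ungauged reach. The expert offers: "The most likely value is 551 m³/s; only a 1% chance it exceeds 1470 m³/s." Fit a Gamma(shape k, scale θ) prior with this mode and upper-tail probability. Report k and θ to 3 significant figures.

Gamma(k,θ) with k>1 has mode (k−1)θ, so θ = 551/(k−1).
Need P(X < 1470) = 0.99 with θ tied to k this way. Start at k = 2, θ = 551: P(X<1470) ≈ 0.745.
Too low — raise k to concentrate. Iterating converges to k ≈ 5.8.
Then θ = 551/(5.8−1) ≈ 115.

k ≈ 5.8, θ ≈ 115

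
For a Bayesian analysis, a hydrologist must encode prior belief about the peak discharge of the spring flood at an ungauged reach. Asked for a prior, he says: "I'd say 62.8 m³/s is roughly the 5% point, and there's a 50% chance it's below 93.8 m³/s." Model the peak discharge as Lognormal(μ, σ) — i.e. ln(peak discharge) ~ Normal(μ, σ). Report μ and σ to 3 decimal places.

If T ~ Lognormal(μ,σ) then ln T ~ Normal(μ,σ), so the p-quantile of ln T is μ + z_p·σ.
ln(62.8) = 4.14 and ln(93.8) = 4.541; z_{0.05} = -1.645, z_{0.5} = 0.
σ = (4.541 − 4.14)/(0 − (-1.645)) = 0.244.
μ = 4.14 − (-1.645)·0.244 = 4.541.

μ ≈ 4.541, σ ≈ 0.244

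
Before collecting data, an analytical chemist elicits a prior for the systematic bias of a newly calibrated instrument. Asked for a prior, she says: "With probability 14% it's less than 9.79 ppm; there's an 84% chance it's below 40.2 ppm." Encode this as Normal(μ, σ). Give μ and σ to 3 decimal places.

μ = 25.624, σ = 14.657

For Normal(μ,σ), the p-quantile is μ + z_p·σ. Here z_{0.14} = -1.08, z_{0.84} = 0.9945.
So 9.79 = μ − 1.08σ and 40.2 = μ + 0.9945σ.
Subtracting: σ = (40.2 − 9.79)/(0.9945 − (-1.08)) = 14.657.
Then μ = 9.79 − (-1.08)·14.657 = 25.624.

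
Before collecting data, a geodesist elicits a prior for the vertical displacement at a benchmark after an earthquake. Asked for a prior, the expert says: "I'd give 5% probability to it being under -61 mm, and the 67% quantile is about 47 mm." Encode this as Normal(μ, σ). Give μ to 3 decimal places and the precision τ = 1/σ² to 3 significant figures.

For Normal(μ,σ), the p-quantile is μ + z_p·σ. Here z_{0.05} = -1.645, z_{0.67} = 0.4399.
So -61 = μ − 1.645σ and 47 = μ + 0.4399σ.
Subtracting: σ = (47 − -61)/(0.4399 − (-1.645)) = 51.804.
Then μ = -61 − (-1.645)·51.804 = 24.211.
Precision τ = 1/σ² = 1/51.8² = 0.000373.

μ = 24.211, τ = 0.000373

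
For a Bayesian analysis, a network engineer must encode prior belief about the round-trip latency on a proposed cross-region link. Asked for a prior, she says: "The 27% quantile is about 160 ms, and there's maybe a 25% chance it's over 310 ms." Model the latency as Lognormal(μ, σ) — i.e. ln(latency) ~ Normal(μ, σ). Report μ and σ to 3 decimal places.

If T ~ Lognormal(μ,σ) then ln T ~ Normal(μ,σ), so the p-quantile of ln T is μ + z_p·σ.
ln(160) = 5.075 and ln(310) = 5.737; z_{0.27} = -0.6128, z_{0.75} = 0.6745.
σ = (5.737 − 5.075)/(0.6745 − (-0.6128)) = 0.514.
μ = 5.075 − (-0.6128)·0.514 = 5.390.

μ ≈ 5.390, σ ≈ 0.514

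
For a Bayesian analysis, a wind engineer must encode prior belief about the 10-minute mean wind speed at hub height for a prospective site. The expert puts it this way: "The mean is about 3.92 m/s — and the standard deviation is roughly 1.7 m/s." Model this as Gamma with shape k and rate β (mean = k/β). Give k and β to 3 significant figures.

k ≈ 5.32, β ≈ 1.36

For Gamma(k, rate β): mean = k/β, variance = k/β², so CV = 1/√k.
CV = SD/mean = 1.7/3.92 = 0.4337, hence k = 1/CV² = 5.32.
Then β = k/mean = 5.32/3.92 = 1.36.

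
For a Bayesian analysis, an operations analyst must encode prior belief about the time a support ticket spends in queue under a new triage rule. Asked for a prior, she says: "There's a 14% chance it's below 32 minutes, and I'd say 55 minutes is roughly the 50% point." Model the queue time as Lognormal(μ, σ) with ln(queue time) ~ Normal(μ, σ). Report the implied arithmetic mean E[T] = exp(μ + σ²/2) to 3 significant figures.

If T ~ Lognormal(μ,σ) then ln T ~ Normal(μ,σ), so the p-quantile of ln T is μ + z_p·σ.
ln(32) = 3.466 and ln(55) = 4.007; z_{0.14} = -1.08, z_{0.5} = 0.
σ = (4.007 − 3.466)/(0 − (-1.08)) = 0.501.
μ = 3.466 − (-1.08)·0.501 = 4.007.
E[T] = exp(μ + σ²/2) = exp(4.007 + 0.1257) = 62.4 minutes.

E[T] ≈ 62.4 minutes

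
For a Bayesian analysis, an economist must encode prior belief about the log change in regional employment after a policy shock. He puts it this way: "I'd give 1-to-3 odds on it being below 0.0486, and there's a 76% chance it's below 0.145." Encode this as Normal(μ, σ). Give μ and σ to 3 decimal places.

For Normal(μ,σ), the p-quantile is μ + z_p·σ. Here z_{0.25} = -0.6745, z_{0.76} = 0.7063.
So 0.0486 = μ − 0.6745σ and 0.145 = μ + 0.7063σ.
Subtracting: σ = (0.145 − 0.0486)/(0.7063 − (-0.6745)) = 0.070.
Then μ = 0.0486 − (-0.6745)·0.070 = 0.096.

μ = 0.096, σ = 0.070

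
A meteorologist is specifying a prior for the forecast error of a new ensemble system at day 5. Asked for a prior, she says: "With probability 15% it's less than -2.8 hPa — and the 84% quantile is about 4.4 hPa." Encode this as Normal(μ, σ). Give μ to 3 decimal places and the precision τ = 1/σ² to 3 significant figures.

The p-quantile of Normal(μ,σ) is μ + z_p·σ, with z_{0.15} = -1.036 and z_{0.84} = 0.9945.
Eliminate σ: μ = (z₂·x₁ − z₁·x₂)/(z₂ − z₁) = (0.9945·-2.8 − (-1.036)·4.4)/2.031 = 0.874.
Then σ = (x₂ − x₁)/(z₂ − z₁) = (4.4 − -2.8)/2.031 = 3.545.
Precision τ = 1/σ² = 1/3.545² = 0.0796.

μ = 0.874, τ = 0.0796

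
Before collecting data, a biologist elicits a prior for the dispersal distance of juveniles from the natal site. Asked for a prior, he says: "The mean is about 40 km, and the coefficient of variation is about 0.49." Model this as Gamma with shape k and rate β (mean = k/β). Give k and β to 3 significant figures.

k ≈ 4.16, β ≈ 0.104

For Gamma(k, rate β): mean = k/β, variance = k/β², so CV = 1/√k.
CV = 0.49, hence k = 1/CV² = 4.16.
Then β = k/mean = 4.16/40 = 0.104.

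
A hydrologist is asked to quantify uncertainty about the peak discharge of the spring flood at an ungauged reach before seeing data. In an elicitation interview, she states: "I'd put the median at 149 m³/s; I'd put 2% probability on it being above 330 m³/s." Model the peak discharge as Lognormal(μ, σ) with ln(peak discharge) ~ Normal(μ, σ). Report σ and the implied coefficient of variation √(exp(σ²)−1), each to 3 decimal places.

σ ≈ 0.387, CV ≈ 0.402

If T ~ Lognormal(μ,σ) then ln T ~ Normal(μ,σ), so the p-quantile of ln T is μ + z_p·σ.
ln(149) = 5.004 and ln(330) = 5.799; z_{0.5} = 0, z_{0.98} = 2.054.
σ = (5.799 − 5.004)/(2.054 − (0)) = 0.387.
μ = 5.004 − (0)·0.387 = 5.004.
CV = √(exp(σ²)−1) = √(exp(0.1499)−1) = 0.402.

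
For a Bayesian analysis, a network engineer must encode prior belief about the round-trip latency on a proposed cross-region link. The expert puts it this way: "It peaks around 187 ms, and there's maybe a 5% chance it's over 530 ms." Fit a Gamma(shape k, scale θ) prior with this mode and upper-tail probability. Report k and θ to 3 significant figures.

k ≈ 3.46, θ ≈ 75.9

Gamma(k,θ) with k>1 has mode (k−1)θ, so θ = 187/(k−1).
Need P(X < 530) = 0.95 with θ tied to k this way. Start at k = 2, θ = 187: P(X<530) ≈ 0.775.
Too low — raise k to concentrate. Iterating converges to k ≈ 3.46.
Then θ = 187/(3.46−1) ≈ 75.9.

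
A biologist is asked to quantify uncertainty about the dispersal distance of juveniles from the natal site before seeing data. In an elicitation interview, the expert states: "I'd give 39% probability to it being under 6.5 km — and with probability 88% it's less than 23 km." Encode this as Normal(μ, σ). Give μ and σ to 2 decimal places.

μ = 9.67, σ = 11.35

For Normal(μ,σ), the p-quantile is μ + z_p·σ. Here z_{0.39} = -0.2793, z_{0.88} = 1.175.
So 6.5 = μ − 0.2793σ and 23 = μ + 1.175σ.
Subtracting: σ = (23 − 6.5)/(1.175 − (-0.2793)) = 11.35.
Then μ = 6.5 − (-0.2793)·11.35 = 9.67.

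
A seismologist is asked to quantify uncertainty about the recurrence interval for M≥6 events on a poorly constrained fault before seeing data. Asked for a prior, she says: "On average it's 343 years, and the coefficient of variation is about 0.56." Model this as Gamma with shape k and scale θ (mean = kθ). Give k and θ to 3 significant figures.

For Gamma(k, scale θ): mean = kθ, variance = kθ², so CV = 1/√k.
CV = 0.56, hence k = 1/CV² = 3.19.
Then θ = mean/k = 343/3.19 = 108.

k ≈ 3.19, θ ≈ 108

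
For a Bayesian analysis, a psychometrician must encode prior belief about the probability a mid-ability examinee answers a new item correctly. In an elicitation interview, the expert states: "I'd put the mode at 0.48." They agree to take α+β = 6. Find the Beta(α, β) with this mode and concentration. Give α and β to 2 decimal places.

α = 2.92, β = 3.08

For α,β > 1 the Beta mode is (α−1)/(α+β−2). With α+β = 6, the mode is (α−1)/4.
Set (α−1)/4 = 0.48 → α = 1 + 0.48·4 = 2.92.
β = 6 − α = 3.08.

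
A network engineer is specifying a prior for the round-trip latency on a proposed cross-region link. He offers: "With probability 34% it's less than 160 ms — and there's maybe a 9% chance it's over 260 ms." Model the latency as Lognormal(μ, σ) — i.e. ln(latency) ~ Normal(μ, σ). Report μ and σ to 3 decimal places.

If T ~ Lognormal(μ,σ) then ln T ~ Normal(μ,σ), so the p-quantile of ln T is μ + z_p·σ.
ln(160) = 5.075 and ln(260) = 5.561; z_{0.34} = -0.4125, z_{0.91} = 1.341.
σ = (5.561 − 5.075)/(1.341 − (-0.4125)) = 0.277.
μ = 5.075 − (-0.4125)·0.277 = 5.189.

μ ≈ 5.189, σ ≈ 0.277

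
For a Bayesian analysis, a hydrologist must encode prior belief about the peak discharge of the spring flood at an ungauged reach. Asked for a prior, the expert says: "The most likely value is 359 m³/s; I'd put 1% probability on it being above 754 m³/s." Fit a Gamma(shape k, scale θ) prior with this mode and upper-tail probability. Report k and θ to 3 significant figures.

Gamma(k,θ) with k>1 has mode (k−1)θ, so θ = 359/(k−1).
Need P(X < 754) = 0.99 with θ tied to k this way. Start at k = 2, θ = 359: P(X<754) ≈ 0.620.
Too low — raise k to concentrate. Iterating converges to k ≈ 9.84.
Then θ = 359/(9.84−1) ≈ 40.6.

k ≈ 9.84, θ ≈ 40.6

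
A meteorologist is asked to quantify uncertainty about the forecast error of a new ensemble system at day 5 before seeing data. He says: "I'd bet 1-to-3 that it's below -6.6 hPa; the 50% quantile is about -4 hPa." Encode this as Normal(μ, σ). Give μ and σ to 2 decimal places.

The p-quantile of Normal(μ,σ) is μ + z_p·σ, with z_{0.25} = -0.6745 and z_{0.5} = 0.
Eliminate σ: μ = (z₂·x₁ − z₁·x₂)/(z₂ − z₁) = (0·-6.6 − (-0.6745)·-4)/0.6745 = -4.00.
Then σ = (x₂ − x₁)/(z₂ − z₁) = (-4 − -6.6)/0.6745 = 3.85.

μ = -4.00, σ = 3.85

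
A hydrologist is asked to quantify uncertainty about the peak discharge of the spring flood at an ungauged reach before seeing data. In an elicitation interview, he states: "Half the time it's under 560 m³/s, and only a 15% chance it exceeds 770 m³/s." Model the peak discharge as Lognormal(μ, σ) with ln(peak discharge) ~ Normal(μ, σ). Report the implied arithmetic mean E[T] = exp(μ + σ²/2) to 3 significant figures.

If T ~ Lognormal(μ,σ) then ln T ~ Normal(μ,σ), so the p-quantile of ln T is μ + z_p·σ.
ln(560) = 6.328 and ln(770) = 6.646; z_{0.5} = 0, z_{0.85} = 1.036.
σ = (6.646 − 6.328)/(1.036 − (0)) = 0.307.
μ = 6.328 − (0)·0.307 = 6.328.
E[T] = exp(μ + σ²/2) = exp(6.328 + 0.0472) = 587 m³/s.

E[T] ≈ 587 m³/s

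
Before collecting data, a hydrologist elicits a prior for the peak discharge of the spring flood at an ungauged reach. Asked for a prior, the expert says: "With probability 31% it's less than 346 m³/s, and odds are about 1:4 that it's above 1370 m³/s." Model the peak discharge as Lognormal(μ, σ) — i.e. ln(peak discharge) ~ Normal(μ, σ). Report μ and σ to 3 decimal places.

If T ~ Lognormal(μ,σ) then ln T ~ Normal(μ,σ), so the p-quantile of ln T is μ + z_p·σ.
ln(346) = 5.846 and ln(1370) = 7.223; z_{0.31} = -0.4959, z_{0.8} = 0.8416.
σ = (7.223 − 5.846)/(0.8416 − (-0.4959)) = 1.029.
μ = 5.846 − (-0.4959)·1.029 = 6.357.

μ ≈ 6.357, σ ≈ 1.029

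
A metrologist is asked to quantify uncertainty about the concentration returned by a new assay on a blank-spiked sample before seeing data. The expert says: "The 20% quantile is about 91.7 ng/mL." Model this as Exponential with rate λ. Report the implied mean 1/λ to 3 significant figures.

P(T < 91.7) = 1 − e^(−λ·91.7) = 0.2, so λ = −ln(1−0.2)/91.7 = −ln(0.8)/91.7 = 0.00243.
Mean = 1/λ = 411 ng/mL.

mean ≈ 411 ng/mL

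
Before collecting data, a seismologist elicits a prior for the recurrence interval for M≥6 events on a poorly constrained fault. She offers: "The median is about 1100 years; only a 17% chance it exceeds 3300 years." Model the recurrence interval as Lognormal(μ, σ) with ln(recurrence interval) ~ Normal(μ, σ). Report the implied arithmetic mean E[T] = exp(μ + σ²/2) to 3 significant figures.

If T ~ Lognormal(μ,σ) then ln T ~ Normal(μ,σ), so the p-quantile of ln T is μ + z_p·σ.
ln(1100) = 7.003 and ln(3300) = 8.102; z_{0.5} = 0, z_{0.83} = 0.9542.
σ = (8.102 − 7.003)/(0.9542 − (0)) = 1.151.
μ = 7.003 − (0)·1.151 = 7.003.
E[T] = exp(μ + σ²/2) = exp(7.003 + 0.6628) = 2130 years.

E[T] ≈ 2130 years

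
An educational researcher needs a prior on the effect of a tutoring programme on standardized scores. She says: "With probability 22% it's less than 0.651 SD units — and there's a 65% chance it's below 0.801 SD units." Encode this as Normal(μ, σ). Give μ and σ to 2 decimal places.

μ = 0.75, σ = 0.13

The p-quantile of Normal(μ,σ) is μ + z_p·σ, with z_{0.22} = -0.7722 and z_{0.65} = 0.3853.
Eliminate σ: μ = (z₂·x₁ − z₁·x₂)/(z₂ − z₁) = (0.3853·0.651 − (-0.7722)·0.801)/1.158 = 0.75.
Then σ = (x₂ − x₁)/(z₂ − z₁) = (0.801 − 0.651)/1.158 = 0.13.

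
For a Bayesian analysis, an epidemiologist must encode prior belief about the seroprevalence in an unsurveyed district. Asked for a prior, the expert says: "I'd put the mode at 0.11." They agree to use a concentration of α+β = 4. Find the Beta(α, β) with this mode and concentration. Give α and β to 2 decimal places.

For α,β > 1 the Beta mode is (α−1)/(α+β−2). With α+β = 4, the mode is (α−1)/2.
Set (α−1)/2 = 0.11 → α = 1 + 0.11·2 = 1.22.
β = 4 − α = 2.78.

α = 1.22, β = 2.78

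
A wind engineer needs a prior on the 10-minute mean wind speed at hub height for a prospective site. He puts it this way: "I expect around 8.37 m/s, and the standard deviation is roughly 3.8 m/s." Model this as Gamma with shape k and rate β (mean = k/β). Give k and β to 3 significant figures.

k ≈ 4.85, β ≈ 0.58

For Gamma(k, rate β): mean = k/β, variance = k/β², so CV = 1/√k.
CV = SD/mean = 3.8/8.37 = 0.454, hence k = 1/CV² = 4.85.
Then β = k/mean = 4.85/8.37 = 0.58.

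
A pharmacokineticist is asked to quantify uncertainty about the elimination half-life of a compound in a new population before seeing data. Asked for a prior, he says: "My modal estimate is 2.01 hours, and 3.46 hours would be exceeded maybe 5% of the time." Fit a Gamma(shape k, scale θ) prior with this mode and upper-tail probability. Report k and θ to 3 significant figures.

Gamma(k,θ) with k>1 has mode (k−1)θ, so θ = 2.01/(k−1).
Need P(X < 3.46) = 0.95 with θ tied to k this way. Start at k = 2, θ = 2.01: P(X<3.46) ≈ 0.513.
Too low — raise k to concentrate. Iterating converges to k ≈ 10.5.
Then θ = 2.01/(10.5−1) ≈ 0.212.

k ≈ 10.5, θ ≈ 0.212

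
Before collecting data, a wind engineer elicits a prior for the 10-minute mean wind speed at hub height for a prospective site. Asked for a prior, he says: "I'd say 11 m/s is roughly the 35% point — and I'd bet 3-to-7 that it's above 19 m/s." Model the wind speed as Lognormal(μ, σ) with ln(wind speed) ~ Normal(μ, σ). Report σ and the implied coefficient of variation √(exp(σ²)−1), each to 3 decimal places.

σ ≈ 0.601, CV ≈ 0.659

If T ~ Lognormal(μ,σ) then ln T ~ Normal(μ,σ), so the p-quantile of ln T is μ + z_p·σ.
ln(11) = 2.398 and ln(19) = 2.944; z_{0.35} = -0.3853, z_{0.7} = 0.5244.
σ = (2.944 − 2.398)/(0.5244 − (-0.3853)) = 0.601.
μ = 2.398 − (-0.3853)·0.601 = 2.629.
CV = √(exp(σ²)−1) = √(exp(0.3609)−1) = 0.659.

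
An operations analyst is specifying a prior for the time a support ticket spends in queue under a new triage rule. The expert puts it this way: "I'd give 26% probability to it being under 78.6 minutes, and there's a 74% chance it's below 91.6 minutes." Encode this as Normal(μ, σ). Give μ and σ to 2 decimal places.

μ = 85.10, σ = 10.10

The p-quantile of Normal(μ,σ) is μ + z_p·σ, with z_{0.26} = -0.6433 and z_{0.74} = 0.6433.
Eliminate σ: μ = (z₂·x₁ − z₁·x₂)/(z₂ − z₁) = (0.6433·78.6 − (-0.6433)·91.6)/1.287 = 85.10.
Then σ = (x₂ − x₁)/(z₂ − z₁) = (91.6 − 78.6)/1.287 = 10.10.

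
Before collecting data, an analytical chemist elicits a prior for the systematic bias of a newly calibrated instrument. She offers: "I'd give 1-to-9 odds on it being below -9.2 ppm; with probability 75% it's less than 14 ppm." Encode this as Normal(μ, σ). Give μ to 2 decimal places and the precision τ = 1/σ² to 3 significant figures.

μ = 6.00, τ = 0.00711

For Normal(μ,σ), the p-quantile is μ + z_p·σ. Here z_{0.1} = -1.282, z_{0.75} = 0.6745.
So -9.2 = μ − 1.282σ and 14 = μ + 0.6745σ.
Subtracting: σ = (14 − -9.2)/(0.6745 − (-1.282)) = 11.86.
Then μ = -9.2 − (-1.282)·11.86 = 6.00.
Precision τ = 1/σ² = 1/11.86² = 0.00711.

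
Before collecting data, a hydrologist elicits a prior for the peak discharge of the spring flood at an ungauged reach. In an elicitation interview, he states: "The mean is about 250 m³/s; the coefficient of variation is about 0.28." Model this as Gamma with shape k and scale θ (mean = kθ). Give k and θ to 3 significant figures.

k ≈ 12.8, θ ≈ 19.6

For Gamma(k, scale θ): mean = kθ, variance = kθ², so CV = 1/√k.
CV = 0.28, hence k = 1/CV² = 12.8.
Then θ = mean/k = 250/12.8 = 19.6.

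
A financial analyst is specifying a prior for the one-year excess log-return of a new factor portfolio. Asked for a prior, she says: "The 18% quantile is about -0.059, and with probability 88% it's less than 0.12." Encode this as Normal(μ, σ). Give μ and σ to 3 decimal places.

For Normal(μ,σ), the p-quantile is μ + z_p·σ. Here z_{0.18} = -0.9154, z_{0.88} = 1.175.
So -0.059 = μ − 0.9154σ and 0.12 = μ + 1.175σ.
Subtracting: σ = (0.12 − -0.059)/(1.175 − (-0.9154)) = 0.086.
Then μ = -0.059 − (-0.9154)·0.086 = 0.019.

μ = 0.019, σ = 0.086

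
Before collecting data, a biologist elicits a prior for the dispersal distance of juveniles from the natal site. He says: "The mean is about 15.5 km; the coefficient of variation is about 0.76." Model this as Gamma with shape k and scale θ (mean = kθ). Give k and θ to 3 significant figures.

For Gamma(k, scale θ): mean = kθ, variance = kθ², so CV = 1/√k.
CV = 0.76, hence k = 1/CV² = 1.73.
Then θ = mean/k = 15.5/1.73 = 8.95.

k ≈ 1.73, θ ≈ 8.95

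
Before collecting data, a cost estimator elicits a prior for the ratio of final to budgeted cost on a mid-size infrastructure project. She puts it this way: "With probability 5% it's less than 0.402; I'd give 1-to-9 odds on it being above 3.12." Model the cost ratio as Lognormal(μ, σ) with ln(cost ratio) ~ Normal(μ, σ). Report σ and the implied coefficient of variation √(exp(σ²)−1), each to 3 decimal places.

If T ~ Lognormal(μ,σ) then ln T ~ Normal(μ,σ), so the p-quantile of ln T is μ + z_p·σ.
ln(0.402) = -0.9113 and ln(3.12) = 1.138; z_{0.05} = -1.645, z_{0.9} = 1.282.
σ = (1.138 − -0.9113)/(1.282 − (-1.645)) = 0.700.
μ = -0.9113 − (-1.645)·0.700 = 0.240.
CV = √(exp(σ²)−1) = √(exp(0.4903)−1) = 0.796.

σ ≈ 0.700, CV ≈ 0.796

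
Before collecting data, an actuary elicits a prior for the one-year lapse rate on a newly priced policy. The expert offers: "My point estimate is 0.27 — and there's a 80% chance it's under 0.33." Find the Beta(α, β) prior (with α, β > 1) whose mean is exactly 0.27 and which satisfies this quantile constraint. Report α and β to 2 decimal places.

α ≈ 10.01, β ≈ 27.07

With mean 0.27 fixed, write α = 0.27s, β = 0.73s where s = α+β.
Need P(θ < 0.33) = 0.8 under Beta(0.27s, 0.73s). Normal approximation: (q−m)/√(m(1−m)/s) ≈ z_{0.8} = 0.842, so s ≈ 0.27·0.73·(0.842)²/(0.33−0.27)² = 38.8.
At s = 38.8: P(θ<0.33) ≈ 0.805. Adjusting to match 0.8 gives s ≈ 37.08.
So α = 0.27·37.08 ≈ 10.01, β = 0.73·37.08 ≈ 27.07.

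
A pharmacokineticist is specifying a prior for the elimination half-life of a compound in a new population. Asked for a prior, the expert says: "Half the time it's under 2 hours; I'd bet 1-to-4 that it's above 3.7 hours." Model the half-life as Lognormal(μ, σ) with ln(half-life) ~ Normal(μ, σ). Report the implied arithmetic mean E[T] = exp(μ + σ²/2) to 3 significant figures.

If T ~ Lognormal(μ,σ) then ln T ~ Normal(μ,σ), so the p-quantile of ln T is μ + z_p·σ.
ln(2) = 0.6931 and ln(3.7) = 1.308; z_{0.5} = 0, z_{0.8} = 0.8416.
σ = (1.308 − 0.6931)/(0.8416 − (0)) = 0.731.
μ = 0.6931 − (0)·0.731 = 0.693.
E[T] = exp(μ + σ²/2) = exp(0.693 + 0.2671) = 2.61 hours.

E[T] ≈ 2.61 hours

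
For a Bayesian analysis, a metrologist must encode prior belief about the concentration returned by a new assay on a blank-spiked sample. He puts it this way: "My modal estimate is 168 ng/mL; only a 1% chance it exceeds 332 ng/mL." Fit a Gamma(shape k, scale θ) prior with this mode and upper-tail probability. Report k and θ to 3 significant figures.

Gamma(k,θ) with k>1 has mode (k−1)θ, so θ = 168/(k−1).
Need P(X < 332) = 0.99 with θ tied to k this way. Start at k = 2, θ = 168: P(X<332) ≈ 0.588.
Too low — raise k to concentrate. Iterating converges to k ≈ 11.6.
Then θ = 168/(11.6−1) ≈ 15.8.

k ≈ 11.6, θ ≈ 15.8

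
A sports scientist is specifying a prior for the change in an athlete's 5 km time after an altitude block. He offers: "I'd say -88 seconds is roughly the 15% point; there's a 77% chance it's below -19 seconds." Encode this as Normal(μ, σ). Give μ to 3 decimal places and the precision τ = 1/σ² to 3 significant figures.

μ = -47.717, τ = 0.000662

The p-quantile of Normal(μ,σ) is μ + z_p·σ, with z_{0.15} = -1.036 and z_{0.77} = 0.7388.
Eliminate σ: μ = (z₂·x₁ − z₁·x₂)/(z₂ − z₁) = (0.7388·-88 − (-1.036)·-19)/1.775 = -47.717.
Then σ = (x₂ − x₁)/(z₂ − z₁) = (-19 − -88)/1.775 = 38.867.
Precision τ = 1/σ² = 1/38.87² = 0.000662.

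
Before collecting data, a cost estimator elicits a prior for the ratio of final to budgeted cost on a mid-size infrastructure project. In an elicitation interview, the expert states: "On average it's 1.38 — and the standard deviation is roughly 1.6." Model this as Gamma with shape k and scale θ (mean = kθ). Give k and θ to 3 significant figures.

For Gamma(k, scale θ): mean = kθ, variance = kθ², so CV = 1/√k.
CV = SD/mean = 1.6/1.38 = 1.159, hence k = 1/CV² = 0.744.
Then θ = mean/k = 1.38/0.744 = 1.86.

k ≈ 0.744, θ ≈ 1.86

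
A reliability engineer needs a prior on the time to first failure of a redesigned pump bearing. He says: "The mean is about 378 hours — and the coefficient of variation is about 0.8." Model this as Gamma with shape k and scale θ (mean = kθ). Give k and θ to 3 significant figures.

For Gamma(k, scale θ): mean = kθ, variance = kθ², so CV = 1/√k.
CV = 0.8, hence k = 1/CV² = 1.56.
Then θ = mean/k = 378/1.56 = 242.

k ≈ 1.56, θ ≈ 242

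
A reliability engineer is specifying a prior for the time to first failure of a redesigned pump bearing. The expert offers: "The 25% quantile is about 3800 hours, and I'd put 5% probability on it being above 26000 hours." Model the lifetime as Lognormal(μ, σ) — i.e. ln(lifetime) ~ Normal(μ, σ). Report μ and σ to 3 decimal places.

If T ~ Lognormal(μ,σ) then ln T ~ Normal(μ,σ), so the p-quantile of ln T is μ + z_p·σ.
ln(3800) = 8.243 and ln(26000) = 10.17; z_{0.25} = -0.6745, z_{0.95} = 1.645.
σ = (10.17 − 8.243)/(1.645 − (-0.6745)) = 0.829.
μ = 8.243 − (-0.6745)·0.829 = 8.802.

μ ≈ 8.802, σ ≈ 0.829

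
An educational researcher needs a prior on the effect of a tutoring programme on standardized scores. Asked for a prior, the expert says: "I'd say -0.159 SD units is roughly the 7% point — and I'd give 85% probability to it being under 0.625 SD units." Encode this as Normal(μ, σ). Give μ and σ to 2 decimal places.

μ = 0.30, σ = 0.31

The p-quantile of Normal(μ,σ) is μ + z_p·σ, with z_{0.07} = -1.476 and z_{0.85} = 1.036.
Eliminate σ: μ = (z₂·x₁ − z₁·x₂)/(z₂ − z₁) = (1.036·-0.159 − (-1.476)·0.625)/2.512 = 0.30.
Then σ = (x₂ − x₁)/(z₂ − z₁) = (0.625 − -0.159)/2.512 = 0.31.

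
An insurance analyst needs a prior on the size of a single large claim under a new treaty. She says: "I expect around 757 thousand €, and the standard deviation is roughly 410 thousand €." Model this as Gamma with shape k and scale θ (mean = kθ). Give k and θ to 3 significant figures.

k ≈ 3.41, θ ≈ 222

For Gamma(k, scale θ): mean = kθ, variance = kθ², so CV = 1/√k.
CV = SD/mean = 410/757 = 0.5416, hence k = 1/CV² = 3.41.
Then θ = mean/k = 757/3.41 = 222.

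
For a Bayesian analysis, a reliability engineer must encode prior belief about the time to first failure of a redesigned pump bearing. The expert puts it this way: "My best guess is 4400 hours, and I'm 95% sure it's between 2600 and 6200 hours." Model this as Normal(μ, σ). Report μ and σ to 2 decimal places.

μ = 4400.00, σ = 918.38

A symmetric 95% interval runs μ ± z·σ with z = 1.96.
Half-width = 1800, so σ = 1800/1.96 = 918.38.
μ is the stated best guess, 4400.00.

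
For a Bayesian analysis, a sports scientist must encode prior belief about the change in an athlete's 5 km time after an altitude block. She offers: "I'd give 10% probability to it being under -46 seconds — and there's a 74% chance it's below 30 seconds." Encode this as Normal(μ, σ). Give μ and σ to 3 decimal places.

For Normal(μ,σ), the p-quantile is μ + z_p·σ. Here z_{0.1} = -1.282, z_{0.74} = 0.6433.
So -46 = μ − 1.282σ and 30 = μ + 0.6433σ.
Subtracting: σ = (30 − -46)/(0.6433 − (-1.282)) = 39.483.
Then μ = -46 − (-1.282)·39.483 = 4.599.

μ = 4.599, σ = 39.483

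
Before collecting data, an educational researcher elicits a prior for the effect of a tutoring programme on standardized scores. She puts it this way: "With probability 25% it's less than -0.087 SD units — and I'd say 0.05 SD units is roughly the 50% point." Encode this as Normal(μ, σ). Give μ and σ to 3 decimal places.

μ = 0.050, σ = 0.203

For Normal(μ,σ), the p-quantile is μ + z_p·σ. Here z_{0.25} = -0.6745, z_{0.5} = 0.
So -0.087 = μ − 0.6745σ and 0.05 = μ + 0σ.
Subtracting: σ = (0.05 − -0.087)/(0 − (-0.6745)) = 0.203.
Then μ = -0.087 − (-0.6745)·0.203 = 0.050.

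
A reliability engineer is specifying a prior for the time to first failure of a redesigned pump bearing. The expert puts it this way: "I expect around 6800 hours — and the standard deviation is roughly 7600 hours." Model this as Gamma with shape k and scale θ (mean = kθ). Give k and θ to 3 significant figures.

For Gamma(k, scale θ): mean = kθ, variance = kθ², so CV = 1/√k.
CV = SD/mean = 7600/6800 = 1.118, hence k = 1/CV² = 0.801.
Then θ = mean/k = 6800/0.801 = 8490.

k ≈ 0.801, θ ≈ 8490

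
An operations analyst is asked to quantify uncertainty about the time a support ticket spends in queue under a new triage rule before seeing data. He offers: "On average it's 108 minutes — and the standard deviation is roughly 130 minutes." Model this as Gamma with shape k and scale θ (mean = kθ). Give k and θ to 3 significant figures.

For Gamma(k, scale θ): mean = kθ, variance = kθ², so CV = 1/√k.
CV = SD/mean = 130/108 = 1.204, hence k = 1/CV² = 0.69.
Then θ = mean/k = 108/0.69 = 156.

k ≈ 0.69, θ ≈ 156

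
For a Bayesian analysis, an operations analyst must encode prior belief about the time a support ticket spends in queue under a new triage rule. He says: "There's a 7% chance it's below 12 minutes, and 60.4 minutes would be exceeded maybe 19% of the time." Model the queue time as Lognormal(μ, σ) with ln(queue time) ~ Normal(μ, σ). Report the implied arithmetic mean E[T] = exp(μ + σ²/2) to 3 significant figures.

E[T] ≈ 41.8 minutes

If T ~ Lognormal(μ,σ) then ln T ~ Normal(μ,σ), so the p-quantile of ln T is μ + z_p·σ.
ln(12) = 2.485 and ln(60.4) = 4.101; z_{0.07} = -1.476, z_{0.81} = 0.8779.
σ = (4.101 − 2.485)/(0.8779 − (-1.476)) = 0.687.
μ = 2.485 − (-1.476)·0.687 = 3.498.
E[T] = exp(μ + σ²/2) = exp(3.498 + 0.2357) = 41.8 minutes.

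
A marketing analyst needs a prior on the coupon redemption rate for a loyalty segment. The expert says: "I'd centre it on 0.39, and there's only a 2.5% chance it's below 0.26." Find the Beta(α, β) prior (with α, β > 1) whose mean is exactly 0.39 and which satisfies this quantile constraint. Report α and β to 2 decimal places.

α ≈ 19.20, β ≈ 30.03

With mean 0.39 fixed, write α = 0.39s, β = 0.61s where s = α+β.
Need P(θ < 0.26) = 0.025 under Beta(0.39s, 0.61s). Normal approximation: (q−m)/√(m(1−m)/s) ≈ z_{0.025} = -1.96, so s ≈ 0.39·0.61·(-1.96)²/(0.26−0.39)² = 54.1.
At s = 54.1: P(θ<0.26) ≈ 0.020. Adjusting to match 0.025 gives s ≈ 49.23.
So α = 0.39·49.23 ≈ 19.20, β = 0.61·49.23 ≈ 30.03.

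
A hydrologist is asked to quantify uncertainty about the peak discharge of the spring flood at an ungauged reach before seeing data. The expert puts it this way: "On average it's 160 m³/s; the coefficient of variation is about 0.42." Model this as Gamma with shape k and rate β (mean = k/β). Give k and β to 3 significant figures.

k ≈ 5.67, β ≈ 0.0354

For Gamma(k, rate β): mean = k/β, variance = k/β², so CV = 1/√k.
CV = 0.42, hence k = 1/CV² = 5.67.
Then β = k/mean = 5.67/160 = 0.0354.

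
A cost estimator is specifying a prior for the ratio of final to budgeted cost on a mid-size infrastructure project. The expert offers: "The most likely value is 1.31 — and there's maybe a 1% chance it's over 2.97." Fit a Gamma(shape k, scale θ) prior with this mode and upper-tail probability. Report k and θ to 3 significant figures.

Gamma(k,θ) with k>1 has mode (k−1)θ, so θ = 1.31/(k−1).
Need P(X < 2.97) = 0.99 with θ tied to k this way. Start at k = 2, θ = 1.31: P(X<2.97) ≈ 0.662.
Too low — raise k to concentrate. Iterating converges to k ≈ 8.15.
Then θ = 1.31/(8.15−1) ≈ 0.183.

k ≈ 8.15, θ ≈ 0.183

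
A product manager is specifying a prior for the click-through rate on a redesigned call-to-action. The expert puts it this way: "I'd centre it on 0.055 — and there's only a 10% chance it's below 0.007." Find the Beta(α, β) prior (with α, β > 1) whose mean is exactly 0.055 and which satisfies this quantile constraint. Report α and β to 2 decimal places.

α ≈ 1.08, β ≈ 18.57

With mean 0.055 fixed, write α = 0.055s, β = 0.945s where s = α+β.
Need P(θ < 0.007) = 0.1 under Beta(0.055s, 0.945s). Normal approximation: (q−m)/√(m(1−m)/s) ≈ z_{0.1} = -1.28, so s ≈ 0.055·0.945·(-1.28)²/(0.007−0.055)² = 37.0.
At s = 37.0: P(θ<0.007) ≈ 0.024. Adjusting to match 0.1 gives s ≈ 19.65.
So α = 0.055·19.65 ≈ 1.08, β = 0.945·19.65 ≈ 18.57.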